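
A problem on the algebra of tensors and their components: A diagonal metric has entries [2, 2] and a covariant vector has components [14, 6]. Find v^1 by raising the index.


To raise an index with a diagonal metric: v^i = v_i / g_{ii}.
For index 1: v_1 = 14, g_{11} = 2
v^1 = 14 / 2 = 7

7


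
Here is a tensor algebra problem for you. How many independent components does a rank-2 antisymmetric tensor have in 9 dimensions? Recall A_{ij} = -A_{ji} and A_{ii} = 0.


An antisymmetric rank-2 tensor satisfies A_{ij} = -A_{ji}, so diagonal entries are zero.
The independent components are the upper-triangular entries: C(n, 2) = n(n-1)/2.
n = 9
C(9, 2) = 9 * 8 / 2 = 72 / 2 = 36

36


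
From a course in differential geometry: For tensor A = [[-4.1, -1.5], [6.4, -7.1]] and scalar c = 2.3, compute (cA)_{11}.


Scalar multiplication: (cA)_{ij} = c * A_{ij}.
c = 2.3
A_{11} = -4.1
(cA)_{11} = 2.3 * -4.1 = -9.43

-9.43


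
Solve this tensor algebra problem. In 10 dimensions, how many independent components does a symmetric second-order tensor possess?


A symmetric rank-2 tensor in d dimensions has d(d+1)/2 independent components.
d = 10
d(d+1)/2 = 10 * 11 / 2 = 110 / 2 = 55

55


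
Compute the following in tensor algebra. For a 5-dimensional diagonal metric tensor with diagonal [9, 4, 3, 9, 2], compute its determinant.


For a diagonal metric, the determinant is the product of diagonal entries.
Diagonal entries: 9, 4, 3, 9, 2
det(g) = 9 * 4 * 3 * 9 * 2 = 1944

1944


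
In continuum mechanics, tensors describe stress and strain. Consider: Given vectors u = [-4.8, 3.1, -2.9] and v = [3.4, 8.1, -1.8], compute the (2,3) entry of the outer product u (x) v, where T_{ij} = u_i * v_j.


The outer product entry T_{ij} = u_i * v_j.
We need i=2, j=3.
u_2 = 3.1, v_3 = -1.8
T_{2,3} = 3.1 * -1.8 = -5.58

-5.58


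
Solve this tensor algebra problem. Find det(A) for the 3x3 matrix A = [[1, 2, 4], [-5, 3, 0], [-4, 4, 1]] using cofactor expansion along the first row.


Expanding along the first row, det(A) = a11*M_11 - a12*M_12 + a13*M_13, where M_1j is the (1,j) minor.
Minor M_11 = 3*1 - 0*4 = 3
Minor M_12 = -5*1 - 0*-4 = -5
Minor M_13 = -5*4 - 3*-4 = -8
det = 1*(3) - 2*(-5) + 4*(-8)
    = 3 - -10 + -32
    = -19

-19


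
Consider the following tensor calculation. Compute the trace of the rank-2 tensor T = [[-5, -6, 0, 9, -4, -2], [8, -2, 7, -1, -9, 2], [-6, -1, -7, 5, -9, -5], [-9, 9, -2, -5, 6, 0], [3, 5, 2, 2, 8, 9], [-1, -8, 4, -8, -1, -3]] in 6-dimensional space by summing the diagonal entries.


The contraction (trace) of a rank-2 tensor is the sum of its diagonal elements.
Diagonal entries: A[1,1] = -5, A[2,2] = -2, A[3,3] = -7, A[4,4] = -5, A[5,5] = 8, A[6,6] = -3
Tr(A) = -5 + -2 + -7 + -5 + 8 + -3 = -14

-14


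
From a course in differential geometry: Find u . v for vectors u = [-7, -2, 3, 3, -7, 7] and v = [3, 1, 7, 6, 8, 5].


The inner product u . v = sum of u_i * v_i.
Term-by-term: -7 * 3, -2 * 1, 3 * 7, 3 * 6, -7 * 8, 7 * 5
Products: -21, -2, 21, 18, -56, 35
Sum = -21 + -2 + 21 + 18 + -56 + 35 = -5

-5


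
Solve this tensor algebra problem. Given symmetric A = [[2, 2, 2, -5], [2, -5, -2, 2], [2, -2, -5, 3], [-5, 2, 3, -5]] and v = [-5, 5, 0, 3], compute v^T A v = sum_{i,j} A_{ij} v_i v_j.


First compute Av:
(Av)_1 = 2*-5 + 2*5 + 2*0 + -5*3 = -15
(Av)_2 = 2*-5 + -5*5 + -2*0 + 2*3 = -29
(Av)_3 = 2*-5 + -2*5 + -5*0 + 3*3 = -11
(Av)_4 = -5*-5 + 2*5 + 3*0 + -5*3 = 20
Av = [-15, -29, -11, 20]
Then v^T (Av) = -5*-15 + 5*-29 + 0*-11 + 3*20
= 75 + -145 + 0 + 60 = -10

-10


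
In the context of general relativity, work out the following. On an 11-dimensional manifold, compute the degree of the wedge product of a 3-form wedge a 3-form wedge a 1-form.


The degree of a wedge product is the sum of the degrees of the individual forms.
Degrees: 3, 3, 1
Total degree = 3 + 3 + 1 = 7

7


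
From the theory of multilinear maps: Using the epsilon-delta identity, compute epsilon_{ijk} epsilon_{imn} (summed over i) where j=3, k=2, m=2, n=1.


Using the identity: epsilon_{ijk} epsilon_{imn} = delta_{jm} delta_{kn} - delta_{jn} delta_{km}.
delta_{32} = 0
delta_{21} = 0
delta_{31} = 0
delta_{22} = 1
Result = 0 * 0 - 0 * 1 = 0 - 0 = 0

0


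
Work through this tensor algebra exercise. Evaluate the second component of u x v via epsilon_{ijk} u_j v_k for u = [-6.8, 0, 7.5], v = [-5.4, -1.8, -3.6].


(u x v)_2 = sum_{j,k} epsilon_{2jk} u_j v_k. Only permutations of (1,2,3) contribute; the two non-zero terms are:
eps_{213} u_1 v_3 = -1 * -6.8 * -3.6 = -24.48
eps_{231} u_3 v_1 = 1 * 7.5 * -5.4 = -40.5
(u x v)_2 = -64.98

-64.98


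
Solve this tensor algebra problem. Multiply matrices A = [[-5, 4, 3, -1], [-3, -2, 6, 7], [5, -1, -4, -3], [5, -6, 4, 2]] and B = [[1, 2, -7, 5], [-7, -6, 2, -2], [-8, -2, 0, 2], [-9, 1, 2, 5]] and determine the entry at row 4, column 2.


(AB)_{ij} = sum_k A_{ik} B_{kj}.
For i=4, j=2:
A_{41} * B_{12} = 5 * 2 = 10
A_{42} * B_{22} = -6 * -6 = 36
A_{43} * B_{32} = 4 * -2 = -8
A_{44} * B_{42} = 2 * 1 = 2
Sum = 10 + 36 + -8 + 2 = 40

40


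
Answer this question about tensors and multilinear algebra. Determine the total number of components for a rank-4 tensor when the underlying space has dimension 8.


The number of components of a rank-r tensor in d dimensions is d^r.
Here d = 8 and r = 4.
8^4 = 4096

4096


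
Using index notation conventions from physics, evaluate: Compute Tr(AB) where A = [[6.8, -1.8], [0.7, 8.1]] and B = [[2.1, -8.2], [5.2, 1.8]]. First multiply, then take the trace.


Tr(AB) = sum_i (AB)_{ii} where (AB)_{ii} = sum_k A_{ik} B_{ki}.
(AB)_{11} = 6.8*2.1 + -1.8*5.2 = 4.92
(AB)_{22} = 0.7*-8.2 + 8.1*1.8 = 8.84
Tr(AB) = 4.92 + 8.84 = 13.76

13.76


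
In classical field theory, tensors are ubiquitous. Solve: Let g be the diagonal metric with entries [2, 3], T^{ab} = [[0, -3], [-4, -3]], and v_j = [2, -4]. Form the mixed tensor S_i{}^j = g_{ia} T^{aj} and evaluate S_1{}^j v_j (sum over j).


Step 1: lower the first index. For a diagonal metric, g_{ia} T^{aj} = g_{ii} T^{ij} (no sum on i).
g_{11} = 2
S_1{}^1 = 2 * T^{11} = 2 * 0 = 0
S_1{}^2 = 2 * T^{12} = 2 * -3 = -6
Step 2: contract S_1{}^j with v_j.
S_1{}^1 * v_1 = 0 * 2 = 0
S_1{}^2 * v_2 = -6 * -4 = 24
Result = 0 + 24 = 24

24


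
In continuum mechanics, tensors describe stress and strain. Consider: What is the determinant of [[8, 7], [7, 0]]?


For a 2x2 matrix [[a, b], [c, d]], det = a*d - b*c.
a = 8, b = 7, c = 7, d = 0
a*d = 8 * 0 = 0
b*c = 7 * 7 = 49
det = 0 - 49 = -49

-49


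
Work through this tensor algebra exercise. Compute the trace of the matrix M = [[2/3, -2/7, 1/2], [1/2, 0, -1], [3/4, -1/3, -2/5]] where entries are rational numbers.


The trace is the sum of diagonal entries.
Diagonal: M[1,1] = 2/3, M[2,2] = 0, M[3,3] = -2/5
Tr(M) = 2/3 + 0 + -2/5
Computing step by step:
After adding M[1,1]: 2/3
After adding M[2,2]: 2/3
After adding M[3,3]: 4/15
Tr(M) = 4/15

4/15


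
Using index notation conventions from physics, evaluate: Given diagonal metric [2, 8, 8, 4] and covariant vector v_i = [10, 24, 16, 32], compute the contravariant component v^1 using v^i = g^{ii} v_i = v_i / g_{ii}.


To raise an index with a diagonal metric: v^i = v_i / g_{ii}.
For index 1: v_1 = 10, g_{11} = 2
v^1 = 10 / 2 = 5

5


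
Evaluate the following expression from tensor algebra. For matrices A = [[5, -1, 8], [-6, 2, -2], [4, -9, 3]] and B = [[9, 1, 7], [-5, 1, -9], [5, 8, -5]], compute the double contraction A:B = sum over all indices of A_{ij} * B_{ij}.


A:B = sum over all i,j of A_{ij} * B_{ij}.
Row 1: 5*9=45, -1*1=-1, 8*7=56 => row sum = 100
Row 2: -6*-5=30, 2*1=2, -2*-9=18 => row sum = 50
Row 3: 4*5=20, -9*8=-72, 3*-5=-15 => row sum = -67
Total = 100 + 50 + -67 = 83

83


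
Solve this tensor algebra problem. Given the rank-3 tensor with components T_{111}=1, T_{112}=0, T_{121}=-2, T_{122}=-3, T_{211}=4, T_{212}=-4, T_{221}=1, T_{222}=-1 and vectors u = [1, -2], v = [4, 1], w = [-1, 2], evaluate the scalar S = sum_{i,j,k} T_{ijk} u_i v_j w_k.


S = sum over i,j,k of T_{ijk} u_i v_j w_k. Expanding all 8 terms:
T_{111}*u_1*v_1*w_1 = 1*1*4*-1 = -4  (running total: -4)
T_{112}*u_1*v_1*w_2 = 0*1*4*2 = 0  (running total: -4)
T_{121}*u_1*v_2*w_1 = -2*1*1*-1 = 2  (running total: -2)
T_{122}*u_1*v_2*w_2 = -3*1*1*2 = -6  (running total: -8)
T_{211}*u_2*v_1*w_1 = 4*-2*4*-1 = 32  (running total: 24)
T_{212}*u_2*v_1*w_2 = -4*-2*4*2 = 64  (running total: 88)
T_{221}*u_2*v_2*w_1 = 1*-2*1*-1 = 2  (running total: 90)
T_{222}*u_2*v_2*w_2 = -1*-2*1*2 = 4  (running total: 94)
S = 94

94


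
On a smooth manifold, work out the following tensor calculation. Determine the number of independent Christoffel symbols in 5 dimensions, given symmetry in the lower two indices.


Christoffel symbols Gamma^k_{ij} are symmetric in i,j, so there are d * d(d+1)/2 independent symbols.
d = 5
d(d+1)/2 = 5 * 6 / 2 = 15
Total = 5 * 15 = 75

75


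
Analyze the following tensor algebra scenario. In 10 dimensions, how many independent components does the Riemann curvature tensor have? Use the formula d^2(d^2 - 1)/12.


The Riemann tensor in d dimensions has d^2(d^2 - 1)/12 independent components.
d = 10, so d^2 = 100
d^2 - 1 = 99
d^2(d^2 - 1) = 100 * 99 = 9900
Divide by 12: 9900 / 12 = 825

825


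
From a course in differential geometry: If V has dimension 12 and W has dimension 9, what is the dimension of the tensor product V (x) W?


The dimension of a tensor product is the product of dimensions.
dim(V) = 12, dim(W) = 9
dim(V (x) W) = 12 * 9 = 108

108


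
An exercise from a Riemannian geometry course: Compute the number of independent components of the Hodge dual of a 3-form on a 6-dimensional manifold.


The Hodge dual of a p-form on an n-dimensional manifold is an (n-p)-form.
n = 6, p = 3, so dual degree = 6 - 3 = 3
The number of components is C(n, n-p) = C(6, 3) = 20

20


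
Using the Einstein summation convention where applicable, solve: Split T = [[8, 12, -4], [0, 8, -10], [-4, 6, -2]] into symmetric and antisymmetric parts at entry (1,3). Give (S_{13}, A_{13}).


T_{13} = -4
T_{31} = -4
S_{13} = (-4 + -4)/2 = -8/2 = -4
A_{13} = (-4 - -4)/2 = 0/2 = 0
Check: S + A = -4 + 0 = -4 = T_{13}.

(-4, 0)


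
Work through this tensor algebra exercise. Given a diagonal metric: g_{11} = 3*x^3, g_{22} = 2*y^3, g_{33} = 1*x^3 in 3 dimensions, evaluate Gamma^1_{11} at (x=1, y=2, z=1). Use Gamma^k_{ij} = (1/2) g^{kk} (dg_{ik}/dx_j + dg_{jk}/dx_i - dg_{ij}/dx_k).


For a diagonal metric, Gamma^k_{ij} = (1/2) g^{kk} (dg_{ik}/dx_j + dg_{jk}/dx_i - dg_{ij}/dx_k).
The metric is diagonal, so g_{ab} = 0 for a != b.
At the given point: g_{11} = 3, g_{22} = 16, g_{33} = 1
g^{11} = 1/3
dg_{11}/dx_1 = dg_{11}/dx_1 = 9
dg_{11}/dx_1 = dg_{11}/dx_1 = 9
dg_{11}/dx_1 = dg_{11}/dx_1 = 9
Numerator = 9 + 9 - 9 = 9
Gamma^1_{11} = 9 / (2 * 3) = 3/2

3/2


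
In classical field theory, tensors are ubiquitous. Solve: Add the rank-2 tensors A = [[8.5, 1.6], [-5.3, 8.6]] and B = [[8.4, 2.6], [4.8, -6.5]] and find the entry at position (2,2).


Tensor addition is component-wise: (A + B)_{ij} = A_{ij} + B_{ij}.
A_{22} = 8.6
B_{22} = -6.5
(A + B)_{22} = 8.6 + -6.5 = 2.1

2.1


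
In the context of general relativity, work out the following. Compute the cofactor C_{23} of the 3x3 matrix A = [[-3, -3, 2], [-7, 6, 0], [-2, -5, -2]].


To find cofactor C_{23}, delete row 2 and column 3.
The resulting 2x2 submatrix is: [[-3, -3], [-2, -5]]
Minor M_{23} = -3*-5 - -3*-2
  = 15 - 6 = 9
Sign = (-1)^(2+3) = (-1)^5 = -1
Cofactor C_{23} = -1 * 9 = -9

-9


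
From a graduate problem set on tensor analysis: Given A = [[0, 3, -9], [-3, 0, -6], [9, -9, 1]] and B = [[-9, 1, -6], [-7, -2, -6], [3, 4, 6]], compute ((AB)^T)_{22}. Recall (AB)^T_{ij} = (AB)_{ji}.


(AB)^T_{ij} = (AB)_{ji} = sum_k A_{jk} B_{ki}.
For i=2, j=2 we need (AB)_{22}:
A_{21} * B_{12} = -3 * 1 = -3
A_{22} * B_{22} = 0 * -2 = 0
A_{23} * B_{32} = -6 * 4 = -24
Sum = -3 + 0 + -24 = -27

-27


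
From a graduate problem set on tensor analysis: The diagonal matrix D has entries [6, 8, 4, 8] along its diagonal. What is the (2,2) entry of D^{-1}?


For a diagonal matrix, the inverse has entries (D^{-1})_{ii} = 1/d_{ii}.
The diagonal entries are: d_{11} = 6, d_{22} = 8, d_{33} = 4, d_{44} = 8
We need (D^{-1})_{22} = 1/d_{22} = 1/8 = 1/8

1/8


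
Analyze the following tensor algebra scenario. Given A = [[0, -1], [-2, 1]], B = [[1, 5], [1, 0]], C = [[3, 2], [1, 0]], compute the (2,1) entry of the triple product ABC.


(ABC)_{21} = sum_m (AB)_{2m} C_{m1}. First compute row 2 of AB.
(AB)_{21} = -2*1 + 1*1 = -1
(AB)_{22} = -2*5 + 1*0 = -10
Now contract with column 1 of C:
(AB)_{21} * C_{11} = -1 * 3 = -3
(AB)_{22} * C_{21} = -10 * 1 = -10
(ABC)_{21} = -3 + -10 = -13

-13


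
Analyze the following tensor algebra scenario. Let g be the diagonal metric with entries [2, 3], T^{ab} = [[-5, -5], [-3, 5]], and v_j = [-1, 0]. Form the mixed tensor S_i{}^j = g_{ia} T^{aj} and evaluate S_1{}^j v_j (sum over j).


Step 1: lower the first index. For a diagonal metric, g_{ia} T^{aj} = g_{ii} T^{ij} (no sum on i).
g_{11} = 2
S_1{}^1 = 2 * T^{11} = 2 * -5 = -10
S_1{}^2 = 2 * T^{12} = 2 * -5 = -10
Step 2: contract S_1{}^j with v_j.
S_1{}^1 * v_1 = -10 * -1 = 10
S_1{}^2 * v_2 = -10 * 0 = 0
Result = 10 + 0 = 10

10


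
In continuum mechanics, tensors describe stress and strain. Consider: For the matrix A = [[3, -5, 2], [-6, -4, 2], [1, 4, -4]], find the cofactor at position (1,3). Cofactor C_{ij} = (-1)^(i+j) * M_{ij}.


To find cofactor C_{13}, delete row 1 and column 3.
The resulting 2x2 submatrix is: [[-6, -4], [1, 4]]
Minor M_{13} = -6*4 - -4*1
  = -24 - -4 = -20
Sign = (-1)^(1+3) = (-1)^4 = 1
Cofactor C_{13} = 1 * -20 = -20

-20


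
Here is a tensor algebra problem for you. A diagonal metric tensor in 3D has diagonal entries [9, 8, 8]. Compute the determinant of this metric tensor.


For a diagonal metric, the determinant is the product of diagonal entries.
Diagonal entries: 9, 8, 8
det(g) = 9 * 8 * 8 = 576

576


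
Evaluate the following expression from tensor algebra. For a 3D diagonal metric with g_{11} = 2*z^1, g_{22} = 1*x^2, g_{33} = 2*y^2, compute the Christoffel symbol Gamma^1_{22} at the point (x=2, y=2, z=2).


For a diagonal metric, Gamma^k_{ij} = (1/2) g^{kk} (dg_{ik}/dx_j + dg_{jk}/dx_i - dg_{ij}/dx_k).
The metric is diagonal, so g_{ab} = 0 for a != b.
At the given point: g_{11} = 4, g_{22} = 4, g_{33} = 8
g^{11} = 1/4
dg_{21}/dx_2 = 0 (off-diagonal)
dg_{21}/dx_2 = 0 (off-diagonal)
dg_{22}/dx_1 = dg_{22}/dx_1 = 4
Numerator = 0 + 0 - 4 = -4
Gamma^1_{22} = -4 / (2 * 4) = -1/2

-1/2


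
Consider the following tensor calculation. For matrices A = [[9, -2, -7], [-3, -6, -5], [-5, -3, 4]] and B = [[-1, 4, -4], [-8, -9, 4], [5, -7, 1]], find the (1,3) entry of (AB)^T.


(AB)^T_{ij} = (AB)_{ji} = sum_k A_{jk} B_{ki}.
For i=1, j=3 we need (AB)_{31}:
A_{31} * B_{11} = -5 * -1 = 5
A_{32} * B_{21} = -3 * -8 = 24
A_{33} * B_{31} = 4 * 5 = 20
Sum = 5 + 24 + 20 = 49

49


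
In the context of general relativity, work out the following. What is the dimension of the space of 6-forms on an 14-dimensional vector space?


The dimension of the space of p-forms on an n-dimensional space is C(n, p).
n = 14, p = 6
C(14, 6) = 14! / (6! * 8!) = 3003

3003


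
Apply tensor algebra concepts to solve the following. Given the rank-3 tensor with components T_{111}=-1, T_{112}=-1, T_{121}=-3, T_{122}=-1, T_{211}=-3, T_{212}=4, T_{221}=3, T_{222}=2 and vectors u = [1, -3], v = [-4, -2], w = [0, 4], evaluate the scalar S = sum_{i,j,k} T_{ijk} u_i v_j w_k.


S = sum over i,j,k of T_{ijk} u_i v_j w_k. Expanding all 8 terms:
T_{111}*u_1*v_1*w_1 = -1*1*-4*0 = 0  (running total: 0)
T_{112}*u_1*v_1*w_2 = -1*1*-4*4 = 16  (running total: 16)
T_{121}*u_1*v_2*w_1 = -3*1*-2*0 = 0  (running total: 16)
T_{122}*u_1*v_2*w_2 = -1*1*-2*4 = 8  (running total: 24)
T_{211}*u_2*v_1*w_1 = -3*-3*-4*0 = 0  (running total: 24)
T_{212}*u_2*v_1*w_2 = 4*-3*-4*4 = 192  (running total: 216)
T_{221}*u_2*v_2*w_1 = 3*-3*-2*0 = 0  (running total: 216)
T_{222}*u_2*v_2*w_2 = 2*-3*-2*4 = 48  (running total: 264)
S = 264

264


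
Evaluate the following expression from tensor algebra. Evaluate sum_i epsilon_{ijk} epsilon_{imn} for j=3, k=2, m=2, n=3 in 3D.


Using the identity: epsilon_{ijk} epsilon_{imn} = delta_{jm} delta_{kn} - delta_{jn} delta_{km}.
delta_{32} = 0
delta_{23} = 0
delta_{33} = 1
delta_{22} = 1
Result = 0 * 0 - 1 * 1 = 0 - 1 = -1

-1


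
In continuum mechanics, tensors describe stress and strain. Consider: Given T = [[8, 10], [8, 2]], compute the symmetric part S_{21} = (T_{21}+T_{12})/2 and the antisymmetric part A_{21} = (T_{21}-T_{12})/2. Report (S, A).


T_{21} = 8
T_{12} = 10
S_{21} = (8 + 10)/2 = 18/2 = 9
A_{21} = (8 - 10)/2 = -2/2 = -1
Check: S + A = 9 + -1 = 8 = T_{21}.

(9, -1)


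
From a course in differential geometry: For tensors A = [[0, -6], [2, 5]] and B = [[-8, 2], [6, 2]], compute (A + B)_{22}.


Tensor addition is component-wise: (A + B)_{ij} = A_{ij} + B_{ij}.
A_{22} = 5
B_{22} = 2
(A + B)_{22} = 5 + 2 = 7

7


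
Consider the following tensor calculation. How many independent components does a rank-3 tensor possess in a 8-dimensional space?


The number of components of a rank-r tensor in d dimensions is d^r.
Here d = 8 and r = 3.
8^3 = 512

512


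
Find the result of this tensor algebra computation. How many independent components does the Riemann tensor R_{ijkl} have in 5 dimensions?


The Riemann tensor in d dimensions has d^2(d^2 - 1)/12 independent components.
d = 5, so d^2 = 25
d^2 - 1 = 24
d^2(d^2 - 1) = 25 * 24 = 600
Divide by 12: 600 / 12 = 50

50


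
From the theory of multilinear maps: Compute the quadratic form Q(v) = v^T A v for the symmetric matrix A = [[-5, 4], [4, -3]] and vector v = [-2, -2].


First compute Av:
(Av)_1 = -5*-2 + 4*-2 = 2
(Av)_2 = 4*-2 + -3*-2 = -2
Av = [2, -2]
Then v^T (Av) = -2*2 + -2*-2
= -4 + 4 = 0

0


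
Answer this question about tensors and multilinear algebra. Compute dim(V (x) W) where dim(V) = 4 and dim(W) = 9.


The dimension of a tensor product is the product of dimensions.
dim(V) = 4, dim(W) = 9
dim(V (x) W) = 4 * 9 = 36

36


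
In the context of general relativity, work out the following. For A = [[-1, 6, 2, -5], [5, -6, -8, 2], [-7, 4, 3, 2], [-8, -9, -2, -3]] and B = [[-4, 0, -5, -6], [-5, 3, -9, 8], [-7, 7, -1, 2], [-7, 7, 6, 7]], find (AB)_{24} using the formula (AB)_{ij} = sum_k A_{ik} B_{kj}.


(AB)_{ij} = sum_k A_{ik} B_{kj}.
For i=2, j=4:
A_{21} * B_{14} = 5 * -6 = -30
A_{22} * B_{24} = -6 * 8 = -48
A_{23} * B_{34} = -8 * 2 = -16
A_{24} * B_{44} = 2 * 7 = 14
Sum = -30 + -48 + -16 + 14 = -80

-80


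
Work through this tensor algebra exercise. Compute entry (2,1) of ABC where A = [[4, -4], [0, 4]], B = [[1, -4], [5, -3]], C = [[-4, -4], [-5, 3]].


(ABC)_{21} = sum_m (AB)_{2m} C_{m1}. First compute row 2 of AB.
(AB)_{21} = 0*1 + 4*5 = 20
(AB)_{22} = 0*-4 + 4*-3 = -12
Now contract with column 1 of C:
(AB)_{21} * C_{11} = 20 * -4 = -80
(AB)_{22} * C_{21} = -12 * -5 = 60
(ABC)_{21} = -80 + 60 = -20

-20


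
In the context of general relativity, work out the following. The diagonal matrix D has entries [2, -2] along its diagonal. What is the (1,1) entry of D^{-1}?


For a diagonal matrix, the inverse has entries (D^{-1})_{ii} = 1/d_{ii}.
The diagonal entries are: d_{11} = 2, d_{22} = -2
We need (D^{-1})_{11} = 1/d_{11} = 1/2 = 1/2

1/2


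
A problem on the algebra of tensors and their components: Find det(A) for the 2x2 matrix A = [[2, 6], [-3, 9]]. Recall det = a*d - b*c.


For a 2x2 matrix [[a, b], [c, d]], det = a*d - b*c.
a = 2, b = 6, c = -3, d = 9
a*d = 2 * 9 = 18
b*c = 6 * -3 = -18
det = 18 - -18 = 36

36


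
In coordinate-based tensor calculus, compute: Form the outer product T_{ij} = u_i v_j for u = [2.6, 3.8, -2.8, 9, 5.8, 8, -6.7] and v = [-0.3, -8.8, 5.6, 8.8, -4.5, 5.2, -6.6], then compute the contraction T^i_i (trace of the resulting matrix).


The outer product gives T_{ij} = u_i v_j.
The trace (contraction) is Tr(T) = sum_i T_{ii} = sum_i u_i v_i.
Diagonal entries:
T_{11} = u_1 * v_1 = 2.6 * -0.3 = -0.78
T_{22} = u_2 * v_2 = 3.8 * -8.8 = -33.44
T_{33} = u_3 * v_3 = -2.8 * 5.6 = -15.68
T_{44} = u_4 * v_4 = 9 * 8.8 = 79.2
T_{55} = u_5 * v_5 = 5.8 * -4.5 = -26.1
T_{66} = u_6 * v_6 = 8 * 5.2 = 41.6
T_{77} = u_7 * v_7 = -6.7 * -6.6 = 44.22
Tr(T) = -0.78 + -33.44 + -15.68 + 79.2 + -26.1 + 41.6 + 44.22 = 89.02

89.02


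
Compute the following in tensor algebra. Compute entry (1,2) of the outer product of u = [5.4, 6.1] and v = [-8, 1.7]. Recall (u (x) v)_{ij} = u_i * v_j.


The outer product entry T_{ij} = u_i * v_j.
We need i=1, j=2.
u_1 = 5.4, v_2 = 1.7
T_{1,2} = 5.4 * 1.7 = 9.18

9.18


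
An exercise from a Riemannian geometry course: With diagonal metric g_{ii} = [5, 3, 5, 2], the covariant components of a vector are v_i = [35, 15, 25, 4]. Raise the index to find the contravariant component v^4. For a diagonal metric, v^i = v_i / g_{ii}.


To raise an index with a diagonal metric: v^i = v_i / g_{ii}.
For index 4: v_4 = 4, g_{44} = 2
v^4 = 4 / 2 = 2

2


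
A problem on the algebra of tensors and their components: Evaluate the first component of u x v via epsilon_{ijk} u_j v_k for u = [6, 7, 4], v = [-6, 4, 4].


(u x v)_1 = sum_{j,k} epsilon_{1jk} u_j v_k. Only permutations of (1,2,3) contribute; the two non-zero terms are:
eps_{123} u_2 v_3 = 1 * 7 * 4 = 28
eps_{132} u_3 v_2 = -1 * 4 * 4 = -16
(u x v)_1 = 12

12


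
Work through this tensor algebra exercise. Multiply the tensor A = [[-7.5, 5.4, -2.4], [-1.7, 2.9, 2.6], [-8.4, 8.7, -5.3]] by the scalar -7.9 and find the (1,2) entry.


Scalar multiplication: (cA)_{ij} = c * A_{ij}.
c = -7.9
A_{12} = 5.4
(cA)_{12} = -7.9 * 5.4 = -42.66

-42.66


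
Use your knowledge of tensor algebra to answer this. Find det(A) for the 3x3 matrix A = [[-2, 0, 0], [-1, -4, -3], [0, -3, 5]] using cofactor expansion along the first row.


Expanding along the first row, det(A) = a11*M_11 - a12*M_12 + a13*M_13, where M_1j is the (1,j) minor.
Minor M_11 = -4*5 - -3*-3 = -29
Minor M_12 = -1*5 - -3*0 = -5
Minor M_13 = -1*-3 - -4*0 = 3
det = -2*(-29) - 0*(-5) + 0*(3)
    = 58 - 0 + 0
    = 58

58


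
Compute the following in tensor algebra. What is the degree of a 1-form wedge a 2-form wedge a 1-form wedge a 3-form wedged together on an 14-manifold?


The degree of a wedge product is the sum of the degrees of the individual forms.
Degrees: 1, 2, 1, 3
Total degree = 1 + 2 + 1 + 3 = 7

7


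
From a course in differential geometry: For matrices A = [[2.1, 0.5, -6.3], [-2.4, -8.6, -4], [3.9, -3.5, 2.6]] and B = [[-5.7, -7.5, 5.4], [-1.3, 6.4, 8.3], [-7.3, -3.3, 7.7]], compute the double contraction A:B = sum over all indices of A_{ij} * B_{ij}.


A:B = sum over all i,j of A_{ij} * B_{ij}.
Row 1: 2.1*-5.7=-11.97, 0.5*-7.5=-3.75, -6.3*5.4=-34.02 => row sum = -49.74
Row 2: -2.4*-1.3=3.12, -8.6*6.4=-55.04, -4*8.3=-33.2 => row sum = -85.12
Row 3: 3.9*-7.3=-28.47, -3.5*-3.3=11.55, 2.6*7.7=20.02 => row sum = 3.1
Total = -49.74 + -85.12 + 3.1 = -131.76

-131.76


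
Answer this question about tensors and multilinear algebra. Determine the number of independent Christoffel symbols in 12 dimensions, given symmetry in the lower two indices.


Christoffel symbols Gamma^k_{ij} are symmetric in i,j, so there are d * d(d+1)/2 independent symbols.
d = 12
d(d+1)/2 = 12 * 13 / 2 = 78
Total = 12 * 78 = 936

936


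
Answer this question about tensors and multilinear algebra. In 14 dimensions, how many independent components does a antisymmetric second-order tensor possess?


A antisymmetric rank-2 tensor in d dimensions has d(d-1)/2 independent components.
d = 14
d(d-1)/2 = 14 * 13 / 2 = 182 / 2 = 91

91


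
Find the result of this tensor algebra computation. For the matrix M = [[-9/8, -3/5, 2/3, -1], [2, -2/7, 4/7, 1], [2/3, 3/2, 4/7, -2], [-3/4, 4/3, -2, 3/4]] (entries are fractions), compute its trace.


The trace is the sum of diagonal entries.
Diagonal: M[1,1] = -9/8, M[2,2] = -2/7, M[3,3] = 4/7, M[4,4] = 3/4
Tr(M) = -9/8 + -2/7 + 4/7 + 3/4
Computing step by step:
After adding M[1,1]: -9/8
After adding M[2,2]: -79/56
After adding M[3,3]: -47/56
After adding M[4,4]: -5/56
Tr(M) = -5/56

-5/56


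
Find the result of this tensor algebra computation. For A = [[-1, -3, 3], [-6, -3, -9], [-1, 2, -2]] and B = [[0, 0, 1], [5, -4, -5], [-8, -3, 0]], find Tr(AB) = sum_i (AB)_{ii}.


Tr(AB) = sum_i (AB)_{ii} where (AB)_{ii} = sum_k A_{ik} B_{ki}.
(AB)_{11} = -1*0 + -3*5 + 3*-8 = -39
(AB)_{22} = -6*0 + -3*-4 + -9*-3 = 39
(AB)_{33} = -1*1 + 2*-5 + -2*0 = -11
Tr(AB) = -39 + 39 + -11 = -11

-11


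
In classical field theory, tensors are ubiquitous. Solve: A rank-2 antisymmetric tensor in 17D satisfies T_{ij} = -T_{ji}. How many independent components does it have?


An antisymmetric rank-2 tensor satisfies A_{ij} = -A_{ji}, so diagonal entries are zero.
The independent components are the upper-triangular entries: C(n, 2) = n(n-1)/2.
n = 17
C(17, 2) = 17 * 16 / 2 = 272 / 2 = 136

136


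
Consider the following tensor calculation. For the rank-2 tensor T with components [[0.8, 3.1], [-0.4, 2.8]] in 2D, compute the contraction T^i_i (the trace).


The contraction (trace) of a rank-2 tensor is the sum of its diagonal elements.
Diagonal entries: A[1,1] = 0.8, A[2,2] = 2.8
Tr(A) = 0.8 + 2.8 = 3.6

3.6


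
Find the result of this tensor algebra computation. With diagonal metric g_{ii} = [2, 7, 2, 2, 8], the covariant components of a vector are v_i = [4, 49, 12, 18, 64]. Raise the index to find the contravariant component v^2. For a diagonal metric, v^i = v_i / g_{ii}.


To raise an index with a diagonal metric: v^i = v_i / g_{ii}.
For index 2: v_2 = 49, g_{22} = 7
v^2 = 49 / 7 = 7

7


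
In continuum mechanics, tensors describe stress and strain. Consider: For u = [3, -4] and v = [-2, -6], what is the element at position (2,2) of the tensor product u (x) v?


The outer product entry T_{ij} = u_i * v_j.
We need i=2, j=2.
u_2 = -4, v_2 = -6
T_{2,2} = -4 * -6 = 24

24


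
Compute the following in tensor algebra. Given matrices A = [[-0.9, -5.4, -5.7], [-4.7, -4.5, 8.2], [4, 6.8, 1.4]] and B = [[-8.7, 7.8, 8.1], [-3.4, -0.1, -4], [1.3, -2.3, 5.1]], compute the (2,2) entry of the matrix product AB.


(AB)_{ij} = sum_k A_{ik} B_{kj}.
For i=2, j=2:
A_{21} * B_{12} = -4.7 * 7.8 = -36.66
A_{22} * B_{22} = -4.5 * -0.1 = 0.45
A_{23} * B_{32} = 8.2 * -2.3 = -18.86
Sum = -36.66 + 0.45 + -18.86 = -55.07

-55.07


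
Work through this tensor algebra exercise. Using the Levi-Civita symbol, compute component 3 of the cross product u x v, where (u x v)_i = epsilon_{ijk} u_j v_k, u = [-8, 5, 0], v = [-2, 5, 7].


(u x v)_3 = sum_{j,k} epsilon_{3jk} u_j v_k. Only permutations of (1,2,3) contribute; the two non-zero terms are:
eps_{312} u_1 v_2 = 1 * -8 * 5 = -40
eps_{321} u_2 v_1 = -1 * 5 * -2 = 10
(u x v)_3 = -30

-30


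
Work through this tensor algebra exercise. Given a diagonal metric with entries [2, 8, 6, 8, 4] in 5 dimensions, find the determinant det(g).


For a diagonal metric, the determinant is the product of diagonal entries.
Diagonal entries: 2, 8, 6, 8, 4
det(g) = 2 * 8 * 6 * 8 * 4 = 3072

3072


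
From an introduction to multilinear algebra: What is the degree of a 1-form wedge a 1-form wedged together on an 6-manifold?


The degree of a wedge product is the sum of the degrees of the individual forms.
Degrees: 1, 1
Total degree = 1 + 1 = 2

2


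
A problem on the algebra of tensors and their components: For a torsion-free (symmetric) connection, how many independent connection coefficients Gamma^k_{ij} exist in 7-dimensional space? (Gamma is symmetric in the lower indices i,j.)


Christoffel symbols Gamma^k_{ij} are symmetric in i,j, so there are d * d(d+1)/2 independent symbols.
d = 7
d(d+1)/2 = 7 * 8 / 2 = 28
Total = 7 * 28 = 196

196


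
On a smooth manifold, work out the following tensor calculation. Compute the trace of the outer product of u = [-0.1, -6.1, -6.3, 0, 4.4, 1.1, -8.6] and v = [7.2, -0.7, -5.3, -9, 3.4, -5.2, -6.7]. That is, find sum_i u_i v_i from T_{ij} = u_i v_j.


The outer product gives T_{ij} = u_i v_j.
The trace (contraction) is Tr(T) = sum_i T_{ii} = sum_i u_i v_i.
Diagonal entries:
T_{11} = u_1 * v_1 = -0.1 * 7.2 = -0.72
T_{22} = u_2 * v_2 = -6.1 * -0.7 = 4.27
T_{33} = u_3 * v_3 = -6.3 * -5.3 = 33.39
T_{44} = u_4 * v_4 = 0 * -9 = 0
T_{55} = u_5 * v_5 = 4.4 * 3.4 = 14.96
T_{66} = u_6 * v_6 = 1.1 * -5.2 = -5.72
T_{77} = u_7 * v_7 = -8.6 * -6.7 = 57.62
Tr(T) = -0.72 + 4.27 + 33.39 + 0 + 14.96 + -5.72 + 57.62 = 103.8

103.8


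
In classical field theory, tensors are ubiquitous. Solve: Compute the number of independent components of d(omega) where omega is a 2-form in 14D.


The exterior derivative of a p-form is a (p+1)-form.
Its number of independent components is C(n, p+1).
n = 14, p+1 = 3
C(14, 3) = 364

364


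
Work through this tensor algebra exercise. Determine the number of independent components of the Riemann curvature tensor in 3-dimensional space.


The Riemann tensor in d dimensions has d^2(d^2 - 1)/12 independent components.
d = 3, so d^2 = 9
d^2 - 1 = 8
d^2(d^2 - 1) = 9 * 8 = 72
Divide by 12: 72 / 12 = 6

6


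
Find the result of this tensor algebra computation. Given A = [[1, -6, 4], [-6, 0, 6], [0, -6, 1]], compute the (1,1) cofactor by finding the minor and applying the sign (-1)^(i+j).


To find cofactor C_{11}, delete row 1 and column 1.
The resulting 2x2 submatrix is: [[0, 6], [-6, 1]]
Minor M_{11} = 0*1 - 6*-6
  = 0 - -36 = 36
Sign = (-1)^(1+1) = (-1)^2 = 1
Cofactor C_{11} = 1 * 36 = 36

36


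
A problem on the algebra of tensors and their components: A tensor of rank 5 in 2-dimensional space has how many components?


The number of components of a rank-r tensor in d dimensions is d^r.
Here d = 2 and r = 5.
2^5 = 32

32


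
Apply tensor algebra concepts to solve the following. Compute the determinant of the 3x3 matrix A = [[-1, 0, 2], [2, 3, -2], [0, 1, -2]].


Expanding along the first row, det(A) = a11*M_11 - a12*M_12 + a13*M_13, where M_1j is the (1,j) minor.
Minor M_11 = 3*-2 - -2*1 = -4
Minor M_12 = 2*-2 - -2*0 = -4
Minor M_13 = 2*1 - 3*0 = 2
det = -1*(-4) - 0*(-4) + 2*(2)
    = 4 - 0 + 4
    = 8

8


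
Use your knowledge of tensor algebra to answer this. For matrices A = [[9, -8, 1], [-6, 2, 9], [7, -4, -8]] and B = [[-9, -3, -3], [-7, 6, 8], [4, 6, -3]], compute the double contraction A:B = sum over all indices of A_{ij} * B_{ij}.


A:B = sum over all i,j of A_{ij} * B_{ij}.
Row 1: 9*-9=-81, -8*-3=24, 1*-3=-3 => row sum = -60
Row 2: -6*-7=42, 2*6=12, 9*8=72 => row sum = 126
Row 3: 7*4=28, -4*6=-24, -8*-3=24 => row sum = 28
Total = -60 + 126 + 28 = 94

94


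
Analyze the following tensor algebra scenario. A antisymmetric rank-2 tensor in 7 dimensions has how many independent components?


A antisymmetric rank-2 tensor in d dimensions has d(d-1)/2 independent components.
d = 7
d(d-1)/2 = 7 * 6 / 2 = 42 / 2 = 21

21


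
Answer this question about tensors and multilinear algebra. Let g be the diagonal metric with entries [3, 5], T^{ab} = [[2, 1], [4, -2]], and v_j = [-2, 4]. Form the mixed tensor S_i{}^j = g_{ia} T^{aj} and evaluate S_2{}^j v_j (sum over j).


Step 1: lower the first index. For a diagonal metric, g_{ia} T^{aj} = g_{ii} T^{ij} (no sum on i).
g_{22} = 5
S_2{}^1 = 5 * T^{21} = 5 * 4 = 20
S_2{}^2 = 5 * T^{22} = 5 * -2 = -10
Step 2: contract S_2{}^j with v_j.
S_2{}^1 * v_1 = 20 * -2 = -40
S_2{}^2 * v_2 = -10 * 4 = -40
Result = -40 + -40 = -80

-80


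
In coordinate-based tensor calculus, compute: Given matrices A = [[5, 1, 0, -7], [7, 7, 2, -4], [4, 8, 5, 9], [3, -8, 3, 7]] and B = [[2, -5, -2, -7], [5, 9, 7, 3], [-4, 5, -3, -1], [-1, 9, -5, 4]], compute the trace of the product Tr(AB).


Tr(AB) = sum_i (AB)_{ii} where (AB)_{ii} = sum_k A_{ik} B_{ki}.
(AB)_{11} = 5*2 + 1*5 + 0*-4 + -7*-1 = 22
(AB)_{22} = 7*-5 + 7*9 + 2*5 + -4*9 = 2
(AB)_{33} = 4*-2 + 8*7 + 5*-3 + 9*-5 = -12
(AB)_{44} = 3*-7 + -8*3 + 3*-1 + 7*4 = -20
Tr(AB) = 22 + 2 + -12 + -20 = -8

-8


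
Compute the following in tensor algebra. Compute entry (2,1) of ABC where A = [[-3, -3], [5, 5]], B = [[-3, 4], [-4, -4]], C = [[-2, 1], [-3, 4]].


(ABC)_{21} = sum_m (AB)_{2m} C_{m1}. First compute row 2 of AB.
(AB)_{21} = 5*-3 + 5*-4 = -35
(AB)_{22} = 5*4 + 5*-4 = 0
Now contract with column 1 of C:
(AB)_{21} * C_{11} = -35 * -2 = 70
(AB)_{22} * C_{21} = 0 * -3 = 0
(ABC)_{21} = 70 + 0 = 70

70


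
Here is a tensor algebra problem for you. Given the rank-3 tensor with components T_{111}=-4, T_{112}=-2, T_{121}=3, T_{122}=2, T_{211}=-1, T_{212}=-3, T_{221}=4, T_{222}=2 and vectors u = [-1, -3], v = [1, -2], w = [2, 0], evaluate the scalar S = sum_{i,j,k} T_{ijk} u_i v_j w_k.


S = sum over i,j,k of T_{ijk} u_i v_j w_k. Expanding all 8 terms:
T_{111}*u_1*v_1*w_1 = -4*-1*1*2 = 8  (running total: 8)
T_{112}*u_1*v_1*w_2 = -2*-1*1*0 = 0  (running total: 8)
T_{121}*u_1*v_2*w_1 = 3*-1*-2*2 = 12  (running total: 20)
T_{122}*u_1*v_2*w_2 = 2*-1*-2*0 = 0  (running total: 20)
T_{211}*u_2*v_1*w_1 = -1*-3*1*2 = 6  (running total: 26)
T_{212}*u_2*v_1*w_2 = -3*-3*1*0 = 0  (running total: 26)
T_{221}*u_2*v_2*w_1 = 4*-3*-2*2 = 48  (running total: 74)
T_{222}*u_2*v_2*w_2 = 2*-3*-2*0 = 0  (running total: 74)
S = 74

74


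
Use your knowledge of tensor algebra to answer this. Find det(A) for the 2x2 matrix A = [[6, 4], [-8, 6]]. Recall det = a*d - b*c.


For a 2x2 matrix [[a, b], [c, d]], det = a*d - b*c.
a = 6, b = 4, c = -8, d = 6
a*d = 6 * 6 = 36
b*c = 4 * -8 = -32
det = 36 - -32 = 68

68


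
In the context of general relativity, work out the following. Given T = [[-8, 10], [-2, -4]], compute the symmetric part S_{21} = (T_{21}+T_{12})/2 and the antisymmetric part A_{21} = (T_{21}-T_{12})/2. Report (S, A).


T_{21} = -2
T_{12} = 10
S_{21} = (-2 + 10)/2 = 8/2 = 4
A_{21} = (-2 - 10)/2 = -12/2 = -6
Check: S + A = 4 + -6 = -2 = T_{21}.

(4, -6)


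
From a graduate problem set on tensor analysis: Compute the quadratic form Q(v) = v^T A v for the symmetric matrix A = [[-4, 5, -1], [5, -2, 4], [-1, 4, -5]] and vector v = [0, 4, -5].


First compute Av:
(Av)_1 = -4*0 + 5*4 + -1*-5 = 25
(Av)_2 = 5*0 + -2*4 + 4*-5 = -28
(Av)_3 = -1*0 + 4*4 + -5*-5 = 41
Av = [25, -28, 41]
Then v^T (Av) = 0*25 + 4*-28 + -5*41
= 0 + -112 + -205 = -317

-317


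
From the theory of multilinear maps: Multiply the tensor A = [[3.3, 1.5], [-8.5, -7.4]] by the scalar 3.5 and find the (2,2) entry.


Scalar multiplication: (cA)_{ij} = c * A_{ij}.
c = 3.5
A_{22} = -7.4
(cA)_{22} = 3.5 * -7.4 = -25.9

-25.9


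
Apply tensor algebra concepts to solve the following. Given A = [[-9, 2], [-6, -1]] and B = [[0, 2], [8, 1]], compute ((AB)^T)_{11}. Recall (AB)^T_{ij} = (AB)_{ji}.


(AB)^T_{ij} = (AB)_{ji} = sum_k A_{jk} B_{ki}.
For i=1, j=1 we need (AB)_{11}:
A_{11} * B_{11} = -9 * 0 = 0
A_{12} * B_{21} = 2 * 8 = 16
Sum = 0 + 16 = 16

16


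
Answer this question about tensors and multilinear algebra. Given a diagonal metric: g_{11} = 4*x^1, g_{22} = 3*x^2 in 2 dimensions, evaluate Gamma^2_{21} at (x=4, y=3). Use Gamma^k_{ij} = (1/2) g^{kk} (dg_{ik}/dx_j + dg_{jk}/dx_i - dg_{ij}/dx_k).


For a diagonal metric, Gamma^k_{ij} = (1/2) g^{kk} (dg_{ik}/dx_j + dg_{jk}/dx_i - dg_{ij}/dx_k).
The metric is diagonal, so g_{ab} = 0 for a != b.
At the given point: g_{11} = 16, g_{22} = 48
g^{22} = 1/48
dg_{22}/dx_1 = dg_{22}/dx_1 = 24
dg_{12}/dx_2 = 0 (off-diagonal)
dg_{21}/dx_2 = 0 (off-diagonal)
Numerator = 24 + 0 - 0 = 24
Gamma^2_{21} = 24 / (2 * 48) = 1/4

1/4


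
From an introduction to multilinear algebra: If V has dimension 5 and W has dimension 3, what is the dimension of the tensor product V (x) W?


The dimension of a tensor product is the product of dimensions.
dim(V) = 5, dim(W) = 3
dim(V (x) W) = 5 * 3 = 15

15


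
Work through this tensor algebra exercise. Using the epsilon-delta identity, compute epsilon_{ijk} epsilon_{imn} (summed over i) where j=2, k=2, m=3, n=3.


Using the identity: epsilon_{ijk} epsilon_{imn} = delta_{jm} delta_{kn} - delta_{jn} delta_{km}.
delta_{23} = 0
delta_{23} = 0
delta_{23} = 0
delta_{23} = 0
Result = 0 * 0 - 0 * 0 = 0 - 0 = 0

0


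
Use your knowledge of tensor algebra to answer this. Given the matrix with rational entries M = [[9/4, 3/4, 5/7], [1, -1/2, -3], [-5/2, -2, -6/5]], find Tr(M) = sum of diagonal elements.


The trace is the sum of diagonal entries.
Diagonal: M[1,1] = 9/4, M[2,2] = -1/2, M[3,3] = -6/5
Tr(M) = 9/4 + -1/2 + -6/5
Computing step by step:
After adding M[1,1]: 9/4
After adding M[2,2]: 7/4
After adding M[3,3]: 11/20
Tr(M) = 11/20

11/20


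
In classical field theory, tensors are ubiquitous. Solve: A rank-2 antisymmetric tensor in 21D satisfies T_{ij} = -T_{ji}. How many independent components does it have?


An antisymmetric rank-2 tensor satisfies A_{ij} = -A_{ji}, so diagonal entries are zero.
The independent components are the upper-triangular entries: C(n, 2) = n(n-1)/2.
n = 21
C(21, 2) = 21 * 20 / 2 = 420 / 2 = 210

210


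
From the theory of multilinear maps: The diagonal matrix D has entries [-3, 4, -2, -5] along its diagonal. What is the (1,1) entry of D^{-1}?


For a diagonal matrix, the inverse has entries (D^{-1})_{ii} = 1/d_{ii}.
The diagonal entries are: d_{11} = -3, d_{22} = 4, d_{33} = -2, d_{44} = -5
We need (D^{-1})_{11} = 1/d_{11} = 1/-3 = -1/3

-1/3


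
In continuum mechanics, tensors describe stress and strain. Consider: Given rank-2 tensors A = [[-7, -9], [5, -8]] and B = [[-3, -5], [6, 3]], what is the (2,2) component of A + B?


Tensor addition is component-wise: (A + B)_{ij} = A_{ij} + B_{ij}.
A_{22} = -8
B_{22} = 3
(A + B)_{22} = -8 + 3 = -5

-5


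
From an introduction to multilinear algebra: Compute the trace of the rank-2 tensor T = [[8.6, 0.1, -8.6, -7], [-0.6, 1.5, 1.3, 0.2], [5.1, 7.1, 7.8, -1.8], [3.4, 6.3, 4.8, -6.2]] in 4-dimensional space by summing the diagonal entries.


The contraction (trace) of a rank-2 tensor is the sum of its diagonal elements.
Diagonal entries: A[1,1] = 8.6, A[2,2] = 1.5, A[3,3] = 7.8, A[4,4] = -6.2
Tr(A) = 8.6 + 1.5 + 7.8 + -6.2 = 11.7

11.7


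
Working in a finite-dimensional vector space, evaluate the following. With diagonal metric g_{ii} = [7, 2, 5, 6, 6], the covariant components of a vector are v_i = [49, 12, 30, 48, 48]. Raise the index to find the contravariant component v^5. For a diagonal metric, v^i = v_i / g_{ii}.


To raise an index with a diagonal metric: v^i = v_i / g_{ii}.
For index 5: v_5 = 48, g_{55} = 6
v^5 = 48 / 6 = 8

8


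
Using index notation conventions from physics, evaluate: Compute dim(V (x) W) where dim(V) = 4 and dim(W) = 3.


The dimension of a tensor product is the product of dimensions.
dim(V) = 4, dim(W) = 3
dim(V (x) W) = 4 * 3 = 12

12


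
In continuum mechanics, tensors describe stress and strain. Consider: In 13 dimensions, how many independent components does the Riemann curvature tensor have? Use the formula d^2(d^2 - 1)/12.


The Riemann tensor in d dimensions has d^2(d^2 - 1)/12 independent components.
d = 13, so d^2 = 169
d^2 - 1 = 168
d^2(d^2 - 1) = 169 * 168 = 28392
Divide by 12: 28392 / 12 = 2366

2366


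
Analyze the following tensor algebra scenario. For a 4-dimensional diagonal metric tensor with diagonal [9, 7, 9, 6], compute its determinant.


For a diagonal metric, the determinant is the product of diagonal entries.
Diagonal entries: 9, 7, 9, 6
det(g) = 9 * 7 * 9 * 6 = 3402

3402


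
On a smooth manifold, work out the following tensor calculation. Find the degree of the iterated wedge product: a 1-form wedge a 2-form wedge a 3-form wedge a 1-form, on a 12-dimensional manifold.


The degree of a wedge product is the sum of the degrees of the individual forms.
Degrees: 1, 2, 3, 1
Total degree = 1 + 2 + 3 + 1 = 7

7


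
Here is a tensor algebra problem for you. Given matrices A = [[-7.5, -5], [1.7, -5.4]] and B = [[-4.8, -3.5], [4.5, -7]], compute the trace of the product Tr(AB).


Tr(AB) = sum_i (AB)_{ii} where (AB)_{ii} = sum_k A_{ik} B_{ki}.
(AB)_{11} = -7.5*-4.8 + -5*4.5 = 13.5
(AB)_{22} = 1.7*-3.5 + -5.4*-7 = 31.85
Tr(AB) = 13.5 + 31.85 = 45.35

45.35
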